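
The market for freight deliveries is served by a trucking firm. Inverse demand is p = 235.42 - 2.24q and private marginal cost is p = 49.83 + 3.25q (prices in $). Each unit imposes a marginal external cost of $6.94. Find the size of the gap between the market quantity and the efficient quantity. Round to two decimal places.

1.26 units

Market equilibrium (private): 49.83 + 3.25q = 235.42 - 2.24q → q_m = 33.8051.
Social marginal cost = private MC + MEC = 56.77 + 3.25q.
Set SMC = demand: 56.77 + 3.25q = 235.42 - 2.24q → q* = 32.5410.
Gap = |33.8051 − 32.5410| = 1.2641.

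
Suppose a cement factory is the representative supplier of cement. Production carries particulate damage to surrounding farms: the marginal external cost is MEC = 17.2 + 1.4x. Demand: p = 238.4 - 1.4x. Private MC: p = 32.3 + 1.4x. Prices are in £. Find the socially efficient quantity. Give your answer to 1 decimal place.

x* = 45.0

Social marginal cost = private MC + MEC = 49.5 + 2.8x.
Set SMC = demand: 49.5 + 2.8x = 238.4 - 1.4x → x* = 44.9762.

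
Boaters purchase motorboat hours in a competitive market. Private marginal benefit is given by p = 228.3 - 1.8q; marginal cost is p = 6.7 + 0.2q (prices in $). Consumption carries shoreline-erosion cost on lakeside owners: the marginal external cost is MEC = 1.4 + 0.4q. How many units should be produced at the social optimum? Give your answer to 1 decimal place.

Social marginal benefit = demand − MEC = 226.9 - 2.2q.
Set SMB = MC: 226.9 - 2.2q = 6.7 + 0.2q → q* = 91.7500.

q* = 91.8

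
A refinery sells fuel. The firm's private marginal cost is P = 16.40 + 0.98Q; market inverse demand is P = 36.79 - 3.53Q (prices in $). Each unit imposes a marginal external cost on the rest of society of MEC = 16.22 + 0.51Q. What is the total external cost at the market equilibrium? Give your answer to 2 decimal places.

Market equilibrium (private): 16.40 + 0.98Q = 36.79 - 3.53Q → Q_m = 4.5211.
Total external cost = ∫₀^{Q_m} (16.22 + 0.51Q) dQ = 16.22×4.5211 + ½×0.51×4.5211² = 78.5445.

$78.54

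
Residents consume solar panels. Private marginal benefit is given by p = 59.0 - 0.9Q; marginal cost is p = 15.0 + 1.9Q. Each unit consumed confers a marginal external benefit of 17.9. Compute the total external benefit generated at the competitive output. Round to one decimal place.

Market equilibrium (private): 15.0 + 1.9Q = 59.0 - 0.9Q → Q_m = 15.7143.
Total external benefit = MEB × Q_m = 17.9 × 15.7143 = 281.2860.

281.3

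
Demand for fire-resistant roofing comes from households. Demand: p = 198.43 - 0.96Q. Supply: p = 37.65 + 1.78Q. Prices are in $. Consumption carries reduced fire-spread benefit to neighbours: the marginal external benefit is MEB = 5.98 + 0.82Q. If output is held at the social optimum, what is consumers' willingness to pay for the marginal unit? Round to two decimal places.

P = $115.05

Social marginal benefit = demand + MEB = 204.41 - 0.14Q.
Set SMB = MC: 204.41 - 0.14Q = 37.65 + 1.78Q → Q* = 86.8542.
Consumer price on the demand curve at Q*: 198.43 − 0.96×86.8542 = 115.0500.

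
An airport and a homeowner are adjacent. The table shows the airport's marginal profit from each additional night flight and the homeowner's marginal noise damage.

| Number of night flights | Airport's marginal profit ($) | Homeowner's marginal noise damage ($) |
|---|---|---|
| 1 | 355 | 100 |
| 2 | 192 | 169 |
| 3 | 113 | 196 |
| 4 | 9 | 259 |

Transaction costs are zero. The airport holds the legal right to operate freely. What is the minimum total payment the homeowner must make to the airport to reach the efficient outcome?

$122

Left alone the airport would choose level 4 (marginal profit stays positive).
Efficient level: k* = 2 (marginal profit ≥ marginal noise damage through 2).
The homeowner must at least cover the airport's forgone profit from cutting 4→2: 113 + 9 = 122.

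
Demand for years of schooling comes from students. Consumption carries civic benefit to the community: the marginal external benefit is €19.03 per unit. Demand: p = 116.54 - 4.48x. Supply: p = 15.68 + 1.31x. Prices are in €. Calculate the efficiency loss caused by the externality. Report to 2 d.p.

Market equilibrium (private): 15.68 + 1.31x = 116.54 - 4.48x → x_m = 17.4197.
Social marginal benefit = demand + MEB = 135.57 - 4.48x.
Set SMB = MC: 135.57 - 4.48x = 15.68 + 1.31x → x* = 20.7064.
Between x* and x_m the wedge SMB − MC runs linearly from 0 to MEB(x_m), so the loss is a triangle.
DWL = ½ × 3.2867 × 19.0300 = 31.2730.

DWL = €31.27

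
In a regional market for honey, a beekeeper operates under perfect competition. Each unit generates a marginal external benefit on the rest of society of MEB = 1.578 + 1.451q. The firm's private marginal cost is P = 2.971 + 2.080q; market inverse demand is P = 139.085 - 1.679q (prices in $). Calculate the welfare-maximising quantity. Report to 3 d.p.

q* = 59.659

Social marginal cost = private MC − MEB = 1.393 + 0.629q.
Set SMC = demand: 1.393 + 0.629q = 139.085 - 1.679q → q* = 59.6586.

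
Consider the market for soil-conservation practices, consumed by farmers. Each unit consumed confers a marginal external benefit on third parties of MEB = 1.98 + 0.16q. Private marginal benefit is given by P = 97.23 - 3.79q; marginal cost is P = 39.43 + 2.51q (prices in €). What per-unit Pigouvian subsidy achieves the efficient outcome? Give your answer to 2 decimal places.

Social marginal benefit = demand + MEB = 99.21 - 3.63q.
Set SMB = MC: 99.21 - 3.63q = 39.43 + 2.51q → q* = 9.7362.
The Pigouvian subsidy equals MEB at q*: 1.98 + 0.16×9.7362 = 3.5378.

subsidy = €3.54 per unit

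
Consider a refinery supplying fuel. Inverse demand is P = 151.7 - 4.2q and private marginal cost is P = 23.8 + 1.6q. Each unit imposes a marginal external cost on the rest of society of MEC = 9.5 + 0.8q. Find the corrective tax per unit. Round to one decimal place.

tax = 23.9 per unit

Social marginal cost = private MC + MEC = 33.3 + 2.4q.
Set SMC = demand: 33.3 + 2.4q = 151.7 - 4.2q → q* = 17.9394.
The Pigouvian tax equals MEC at q*: 9.5 + 0.8×17.9394 = 23.8515.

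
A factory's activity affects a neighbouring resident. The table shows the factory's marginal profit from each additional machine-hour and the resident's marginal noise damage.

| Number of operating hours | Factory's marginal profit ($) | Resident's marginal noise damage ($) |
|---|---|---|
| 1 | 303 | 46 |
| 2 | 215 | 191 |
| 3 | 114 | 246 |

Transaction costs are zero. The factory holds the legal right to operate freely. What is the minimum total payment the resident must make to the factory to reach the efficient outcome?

$114

Left alone the factory would choose level 3 (marginal profit stays positive).
Efficient level: k* = 2 (marginal profit ≥ marginal noise damage through 2).
The resident must at least cover the factory's forgone profit from cutting 3→2: 114 = 114.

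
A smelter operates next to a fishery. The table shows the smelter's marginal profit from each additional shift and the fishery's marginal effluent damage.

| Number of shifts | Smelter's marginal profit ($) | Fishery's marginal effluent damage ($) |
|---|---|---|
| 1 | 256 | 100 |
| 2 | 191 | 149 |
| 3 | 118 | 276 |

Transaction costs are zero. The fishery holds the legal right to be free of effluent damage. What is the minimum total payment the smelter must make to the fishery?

$249

Efficient level: marginal profit ≥ marginal effluent damage through level 2, so k* = 2.
With the fishery holding the right, the smelter must at least compensate total damage at k*: 100 + 149 = 249.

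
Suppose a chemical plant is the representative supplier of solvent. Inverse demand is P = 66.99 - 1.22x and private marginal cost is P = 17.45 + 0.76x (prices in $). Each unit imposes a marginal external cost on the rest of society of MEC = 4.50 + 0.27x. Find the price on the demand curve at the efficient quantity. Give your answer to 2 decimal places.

Social marginal cost = private MC + MEC = 21.95 + 1.03x.
Set SMC = demand: 21.95 + 1.03x = 66.99 - 1.22x → x* = 20.0178.
Consumer price on the demand curve at x*: 66.99 − 1.22×20.0178 = 42.5683.

P = $42.57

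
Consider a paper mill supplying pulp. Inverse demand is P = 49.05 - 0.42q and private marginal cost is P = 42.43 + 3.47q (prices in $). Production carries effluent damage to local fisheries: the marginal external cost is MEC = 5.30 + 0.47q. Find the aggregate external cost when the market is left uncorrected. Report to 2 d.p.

Market equilibrium (private): 42.43 + 3.47q = 49.05 - 0.42q → q_m = 1.7018.
Total external cost = ∫₀^{q_m} (5.30 + 0.47q) dq = 5.30×1.7018 + ½×0.47×1.7018² = 9.7001.

$9.70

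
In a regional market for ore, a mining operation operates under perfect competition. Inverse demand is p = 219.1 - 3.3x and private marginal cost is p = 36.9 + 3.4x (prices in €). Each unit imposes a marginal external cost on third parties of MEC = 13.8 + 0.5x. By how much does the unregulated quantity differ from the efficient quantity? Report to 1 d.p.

3.8 units

Market equilibrium (private): 36.9 + 3.4x = 219.1 - 3.3x → x_m = 27.1940.
Social marginal cost = private MC + MEC = 50.7 + 3.9x.
Set SMC = demand: 50.7 + 3.9x = 219.1 - 3.3x → x* = 23.3889.
Gap = |27.1940 − 23.3889| = 3.8051.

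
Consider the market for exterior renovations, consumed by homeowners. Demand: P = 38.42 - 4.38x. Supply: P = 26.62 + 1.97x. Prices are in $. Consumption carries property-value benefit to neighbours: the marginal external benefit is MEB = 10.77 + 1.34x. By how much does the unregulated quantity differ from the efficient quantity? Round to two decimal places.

2.65 units

Market equilibrium (private): 26.62 + 1.97x = 38.42 - 4.38x → x_m = 1.8583.
Social marginal benefit = demand + MEB = 49.19 - 3.04x.
Set SMB = MC: 49.19 - 3.04x = 26.62 + 1.97x → x* = 4.5050.
Gap = |1.8583 − 4.5050| = 2.6467.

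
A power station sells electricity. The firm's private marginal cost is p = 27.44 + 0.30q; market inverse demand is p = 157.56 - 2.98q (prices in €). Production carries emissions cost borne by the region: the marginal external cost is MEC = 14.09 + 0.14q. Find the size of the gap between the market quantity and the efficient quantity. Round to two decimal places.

Market equilibrium (private): 27.44 + 0.30q = 157.56 - 2.98q → q_m = 39.6707.
Social marginal cost = private MC + MEC = 41.53 + 0.44q.
Set SMC = demand: 41.53 + 0.44q = 157.56 - 2.98q → q* = 33.9269.
Gap = |39.6707 − 33.9269| = 5.7438.

5.74 units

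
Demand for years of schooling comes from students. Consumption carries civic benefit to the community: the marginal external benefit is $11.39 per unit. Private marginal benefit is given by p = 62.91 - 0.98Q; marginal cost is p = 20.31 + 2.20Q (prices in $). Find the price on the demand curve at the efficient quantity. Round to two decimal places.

Social marginal benefit = demand + MEB = 74.30 - 0.98Q.
Set SMB = MC: 74.30 - 0.98Q = 20.31 + 2.20Q → Q* = 16.9780.
Consumer price on the demand curve at Q*: 62.91 − 0.98×16.9780 = 46.2716.

P = $46.27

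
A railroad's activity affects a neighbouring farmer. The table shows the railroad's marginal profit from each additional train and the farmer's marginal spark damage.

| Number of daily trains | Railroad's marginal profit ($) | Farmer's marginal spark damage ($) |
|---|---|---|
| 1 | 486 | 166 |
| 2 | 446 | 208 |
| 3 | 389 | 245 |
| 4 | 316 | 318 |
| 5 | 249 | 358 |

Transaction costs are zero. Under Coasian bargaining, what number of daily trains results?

Bargaining reaches the level where marginal profit last exceeds marginal spark damage.
That holds through level 3 (389 ≥ 245) but not at 4 (316 < 318).

3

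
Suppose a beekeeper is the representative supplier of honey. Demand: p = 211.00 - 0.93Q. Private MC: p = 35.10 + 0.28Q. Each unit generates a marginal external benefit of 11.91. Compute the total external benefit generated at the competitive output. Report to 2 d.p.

1731.38

Market equilibrium (private): 35.10 + 0.28Q = 211.00 - 0.93Q → Q_m = 145.3719.
Total external benefit = MEB × Q_m = 11.91 × 145.3719 = 1731.3793.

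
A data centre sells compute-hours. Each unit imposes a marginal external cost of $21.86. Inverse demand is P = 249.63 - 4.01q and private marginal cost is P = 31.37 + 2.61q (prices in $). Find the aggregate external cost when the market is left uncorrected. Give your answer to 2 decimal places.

$720.72

Market equilibrium (private): 31.37 + 2.61q = 249.63 - 4.01q → q_m = 32.9698.
Total external cost = MEC × q_m = 21.86 × 32.9698 = 720.7198.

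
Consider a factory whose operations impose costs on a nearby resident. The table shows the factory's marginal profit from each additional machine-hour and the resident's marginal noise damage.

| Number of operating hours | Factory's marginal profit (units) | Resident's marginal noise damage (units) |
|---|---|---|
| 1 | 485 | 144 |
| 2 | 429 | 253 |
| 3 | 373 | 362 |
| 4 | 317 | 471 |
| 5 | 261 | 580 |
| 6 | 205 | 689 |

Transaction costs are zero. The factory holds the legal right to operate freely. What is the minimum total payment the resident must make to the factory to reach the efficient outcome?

783

Left alone the factory would choose level 6 (marginal profit stays positive).
Efficient level: k* = 3 (marginal profit ≥ marginal noise damage through 3).
The resident must at least cover the factory's forgone profit from cutting 6→3: 317 + 261 + 205 = 783.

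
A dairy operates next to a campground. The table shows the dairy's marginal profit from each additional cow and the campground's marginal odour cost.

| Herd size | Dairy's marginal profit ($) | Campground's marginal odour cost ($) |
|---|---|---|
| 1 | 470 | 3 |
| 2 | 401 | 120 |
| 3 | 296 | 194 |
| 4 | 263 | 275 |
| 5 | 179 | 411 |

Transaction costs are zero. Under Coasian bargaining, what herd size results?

3

Bargaining reaches the level where marginal profit last exceeds marginal odour cost.
That holds through level 3 (296 ≥ 194) but not at 4 (263 < 275).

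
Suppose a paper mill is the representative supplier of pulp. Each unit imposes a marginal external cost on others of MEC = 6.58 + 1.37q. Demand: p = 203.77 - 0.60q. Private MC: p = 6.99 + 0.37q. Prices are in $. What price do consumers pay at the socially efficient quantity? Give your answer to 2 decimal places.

P = $155.00

Social marginal cost = private MC + MEC = 13.57 + 1.74q.
Set SMC = demand: 13.57 + 1.74q = 203.77 - 0.60q → q* = 81.2821.
Consumer price on the demand curve at q*: 203.77 − 0.60×81.2821 = 155.0007.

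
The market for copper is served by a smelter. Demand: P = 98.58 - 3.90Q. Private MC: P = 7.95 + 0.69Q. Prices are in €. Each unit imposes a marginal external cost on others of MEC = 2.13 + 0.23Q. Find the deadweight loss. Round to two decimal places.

DWL = €4.62

Market equilibrium (private): 7.95 + 0.69Q = 98.58 - 3.90Q → Q_m = 19.7451.
Social marginal cost = private MC + MEC = 10.08 + 0.92Q.
Set SMC = demand: 10.08 + 0.92Q = 98.58 - 3.90Q → Q* = 18.3610.
The welfare-loss triangle has base |Q_m − Q*| and height MEC(Q_m) (the vertical gap between SMC and demand is zero at Q* and MEC at Q_m).
DWL = ½ × 1.3841 × 6.6714 = 4.6169.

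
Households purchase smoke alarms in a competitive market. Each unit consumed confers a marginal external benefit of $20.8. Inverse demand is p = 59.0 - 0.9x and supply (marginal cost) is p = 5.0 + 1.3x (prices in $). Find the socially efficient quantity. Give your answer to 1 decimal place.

Social marginal benefit = demand + MEB = 79.8 - 0.9x.
Set SMB = MC: 79.8 - 0.9x = 5.0 + 1.3x → x* = 34.0000.

x* = 34.0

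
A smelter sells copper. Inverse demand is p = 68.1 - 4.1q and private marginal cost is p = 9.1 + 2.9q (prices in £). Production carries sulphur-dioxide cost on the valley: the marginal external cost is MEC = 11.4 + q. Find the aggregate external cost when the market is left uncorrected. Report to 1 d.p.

£131.6

Market equilibrium (private): 9.1 + 2.9q = 68.1 - 4.1q → q_m = 8.4286.
Total external cost = ∫₀^{q_m} (11.4 + 1.0q) dq = 11.4×8.4286 + ½×1.0×8.4286² = 131.6067.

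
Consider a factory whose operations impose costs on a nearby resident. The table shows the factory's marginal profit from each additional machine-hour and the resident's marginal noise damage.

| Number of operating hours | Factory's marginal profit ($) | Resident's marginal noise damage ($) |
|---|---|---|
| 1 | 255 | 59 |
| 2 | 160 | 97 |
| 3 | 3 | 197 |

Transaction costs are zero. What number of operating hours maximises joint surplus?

2

Bargaining reaches the level where marginal profit last exceeds marginal noise damage.
That holds through level 2 (160 ≥ 97) but not at 3 (3 < 197).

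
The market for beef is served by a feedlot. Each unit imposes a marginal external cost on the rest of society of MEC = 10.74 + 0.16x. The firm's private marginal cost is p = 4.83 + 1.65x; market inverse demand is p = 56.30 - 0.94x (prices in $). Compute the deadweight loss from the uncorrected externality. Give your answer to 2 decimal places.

Market equilibrium (private): 4.83 + 1.65x = 56.30 - 0.94x → x_m = 19.8726.
Social marginal cost = private MC + MEC = 15.57 + 1.81x.
Set SMC = demand: 15.57 + 1.81x = 56.30 - 0.94x → x* = 14.8109.
The loss is the area between SMC and demand from x* to x_m; with linear curves that's a triangle of height MEC(x_m).
DWL = ½ × 5.0617 × 13.9196 = 35.2284.

DWL = $35.23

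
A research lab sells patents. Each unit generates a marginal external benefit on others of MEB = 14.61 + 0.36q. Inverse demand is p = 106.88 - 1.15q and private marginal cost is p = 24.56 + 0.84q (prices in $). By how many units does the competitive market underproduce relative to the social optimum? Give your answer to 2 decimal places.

18.10 units

Market equilibrium (private): 24.56 + 0.84q = 106.88 - 1.15q → q_m = 41.3668.
Social marginal cost = private MC − MEB = 9.95 + 0.48q.
Set SMC = demand: 9.95 + 0.48q = 106.88 - 1.15q → q* = 59.4663.
Gap = |41.3668 − 59.4663| = 18.0995.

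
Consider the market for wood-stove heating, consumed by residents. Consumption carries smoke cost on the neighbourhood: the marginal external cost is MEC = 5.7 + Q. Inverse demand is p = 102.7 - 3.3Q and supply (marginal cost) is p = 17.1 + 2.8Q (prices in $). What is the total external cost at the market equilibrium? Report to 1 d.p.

$178.4

Market equilibrium (private): 17.1 + 2.8Q = 102.7 - 3.3Q → Q_m = 14.0328.
Total external cost = ∫₀^{Q_m} (5.7 + 1.0Q) dQ = 5.7×14.0328 + ½×1.0×14.0328² = 178.4467.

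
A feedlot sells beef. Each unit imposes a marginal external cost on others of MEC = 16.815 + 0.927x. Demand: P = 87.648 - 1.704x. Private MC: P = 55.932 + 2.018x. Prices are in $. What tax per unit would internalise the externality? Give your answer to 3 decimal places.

Social marginal cost = private MC + MEC = 72.747 + 2.945x.
Set SMC = demand: 72.747 + 2.945x = 87.648 - 1.704x → x* = 3.2052.
The Pigouvian tax equals MEC at x*: 16.815 + 0.927×3.2052 = 19.7862.

tax = $19.786 per unit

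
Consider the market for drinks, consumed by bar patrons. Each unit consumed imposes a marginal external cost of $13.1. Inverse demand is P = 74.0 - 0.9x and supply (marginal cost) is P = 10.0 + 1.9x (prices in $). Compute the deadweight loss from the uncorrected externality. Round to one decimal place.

DWL = $30.6

Market equilibrium (private): 10.0 + 1.9x = 74.0 - 0.9x → x_m = 22.8571.
Social marginal benefit = demand − MEC = 60.9 - 0.9x.
Set SMB = MC: 60.9 - 0.9x = 10.0 + 1.9x → x* = 18.1786.
The welfare-loss triangle has base |x_m − x*| and height MEC(x_m) (the vertical gap between SMB and MC is zero at x* and MEC at x_m).
DWL = ½ × 4.6785 × 13.1000 = 30.6442.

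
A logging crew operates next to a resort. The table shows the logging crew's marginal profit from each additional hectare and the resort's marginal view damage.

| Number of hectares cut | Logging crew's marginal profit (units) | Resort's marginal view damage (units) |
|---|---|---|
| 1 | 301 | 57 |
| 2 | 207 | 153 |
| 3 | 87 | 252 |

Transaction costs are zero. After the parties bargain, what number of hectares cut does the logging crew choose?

Bargaining reaches the level where marginal profit last exceeds marginal view damage.
That holds through level 2 (207 ≥ 153) but not at 3 (87 < 252).

2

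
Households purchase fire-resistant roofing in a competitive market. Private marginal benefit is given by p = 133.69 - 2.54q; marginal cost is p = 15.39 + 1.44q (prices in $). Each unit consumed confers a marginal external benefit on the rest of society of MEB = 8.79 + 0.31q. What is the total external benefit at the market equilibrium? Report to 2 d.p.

$398.21

Market equilibrium (private): 15.39 + 1.44q = 133.69 - 2.54q → q_m = 29.7236.
Total external benefit = ∫₀^{q_m} (8.79 + 0.31q) dq = 8.79×29.7236 + ½×0.31×29.7236² = 398.2118.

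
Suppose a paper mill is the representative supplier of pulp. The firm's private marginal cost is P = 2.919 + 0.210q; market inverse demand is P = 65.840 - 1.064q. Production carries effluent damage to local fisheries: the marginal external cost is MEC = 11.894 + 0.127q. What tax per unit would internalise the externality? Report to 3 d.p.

tax = 16.520 per unit

Social marginal cost = private MC + MEC = 14.813 + 0.337q.
Set SMC = demand: 14.813 + 0.337q = 65.840 - 1.064q → q* = 36.4218.
The Pigouvian tax equals MEC at q*: 11.894 + 0.127×36.4218 = 16.5196.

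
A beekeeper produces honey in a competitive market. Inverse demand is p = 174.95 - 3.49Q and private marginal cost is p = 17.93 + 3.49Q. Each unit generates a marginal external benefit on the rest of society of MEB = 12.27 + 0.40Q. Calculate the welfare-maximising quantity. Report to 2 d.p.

Q* = 25.73

Social marginal cost = private MC − MEB = 5.66 + 3.09Q.
Set SMC = demand: 5.66 + 3.09Q = 174.95 - 3.49Q → Q* = 25.7280.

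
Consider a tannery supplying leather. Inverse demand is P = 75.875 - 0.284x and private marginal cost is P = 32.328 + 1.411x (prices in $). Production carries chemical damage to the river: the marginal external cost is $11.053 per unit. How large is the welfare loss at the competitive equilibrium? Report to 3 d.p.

Market equilibrium (private): 32.328 + 1.411x = 75.875 - 0.284x → x_m = 25.6914.
Social marginal cost = private MC + MEC = 43.381 + 1.411x.
Set SMC = demand: 43.381 + 1.411x = 75.875 - 0.284x → x* = 19.1705.
The welfare-loss triangle has base |x_m − x*| and height MEC(x_m) (the vertical gap between SMC and demand is zero at x* and MEC at x_m).
DWL = ½ × 6.5209 × 11.0530 = 36.0378.

DWL = $36.038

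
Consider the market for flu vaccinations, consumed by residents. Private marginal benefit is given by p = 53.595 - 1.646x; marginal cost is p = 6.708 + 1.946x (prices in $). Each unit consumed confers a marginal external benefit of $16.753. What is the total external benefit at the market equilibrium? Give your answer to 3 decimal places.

Market equilibrium (private): 6.708 + 1.946x = 53.595 - 1.646x → x_m = 13.0532.
Total external benefit = MEB × x_m = 16.753 × 13.0532 = 218.6803.

$218.680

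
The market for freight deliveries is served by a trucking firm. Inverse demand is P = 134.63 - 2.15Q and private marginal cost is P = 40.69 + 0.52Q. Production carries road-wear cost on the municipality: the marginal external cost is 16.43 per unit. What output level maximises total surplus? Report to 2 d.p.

Social marginal cost = private MC + MEC = 57.12 + 0.52Q.
Set SMC = demand: 57.12 + 0.52Q = 134.63 - 2.15Q → Q* = 29.0300.

Q* = 29.03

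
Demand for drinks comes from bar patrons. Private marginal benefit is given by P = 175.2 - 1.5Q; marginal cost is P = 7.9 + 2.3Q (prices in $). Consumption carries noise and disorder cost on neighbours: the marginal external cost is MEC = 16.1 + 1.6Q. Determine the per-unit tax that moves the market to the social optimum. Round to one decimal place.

tax = $60.9 per unit

Social marginal benefit = demand − MEC = 159.1 - 3.1Q.
Set SMB = MC: 159.1 - 3.1Q = 7.9 + 2.3Q → Q* = 28.0000.
The Pigouvian tax equals MEC at Q*: 16.1 + 1.6×28.0000 = 60.9000.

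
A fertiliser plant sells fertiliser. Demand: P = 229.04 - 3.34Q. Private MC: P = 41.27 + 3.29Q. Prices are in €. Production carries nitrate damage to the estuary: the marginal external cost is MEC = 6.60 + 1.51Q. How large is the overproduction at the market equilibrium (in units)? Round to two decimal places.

6.06 units

Market equilibrium (private): 41.27 + 3.29Q = 229.04 - 3.34Q → Q_m = 28.3213.
Social marginal cost = private MC + MEC = 47.87 + 4.80Q.
Set SMC = demand: 47.87 + 4.80Q = 229.04 - 3.34Q → Q* = 22.2568.
Gap = |28.3213 − 22.2568| = 6.0645.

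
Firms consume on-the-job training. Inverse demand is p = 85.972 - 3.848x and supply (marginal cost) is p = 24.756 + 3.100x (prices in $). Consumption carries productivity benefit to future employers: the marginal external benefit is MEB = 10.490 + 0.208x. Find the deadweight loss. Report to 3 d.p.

DWL = $11.265

Market equilibrium (private): 24.756 + 3.100x = 85.972 - 3.848x → x_m = 8.8106.
Social marginal benefit = demand + MEB = 96.462 - 3.640x.
Set SMB = MC: 96.462 - 3.640x = 24.756 + 3.100x → x* = 10.6389.
The welfare-loss triangle has base |x_m − x*| and height MEB(x_m) (the vertical gap between SMB and MC is zero at x* and MEB at x_m).
DWL = ½ × 1.8283 × 12.3226 = 11.2647.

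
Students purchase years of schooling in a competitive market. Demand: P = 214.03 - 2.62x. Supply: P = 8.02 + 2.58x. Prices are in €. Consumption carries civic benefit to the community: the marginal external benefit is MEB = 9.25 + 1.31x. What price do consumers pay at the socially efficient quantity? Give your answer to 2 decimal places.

Social marginal benefit = demand + MEB = 223.28 - 1.31x.
Set SMB = MC: 223.28 - 1.31x = 8.02 + 2.58x → x* = 55.3368.
Consumer price on the demand curve at x*: 214.03 − 2.62×55.3368 = 69.0476.

P = €69.05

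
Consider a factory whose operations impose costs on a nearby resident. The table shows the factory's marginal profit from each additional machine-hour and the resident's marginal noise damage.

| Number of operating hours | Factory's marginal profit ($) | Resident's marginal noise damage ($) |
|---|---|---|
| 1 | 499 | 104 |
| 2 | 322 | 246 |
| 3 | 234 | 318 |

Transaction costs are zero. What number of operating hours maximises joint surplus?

2

Bargaining reaches the level where marginal profit last exceeds marginal noise damage.
That holds through level 2 (322 ≥ 246) but not at 3 (234 < 318).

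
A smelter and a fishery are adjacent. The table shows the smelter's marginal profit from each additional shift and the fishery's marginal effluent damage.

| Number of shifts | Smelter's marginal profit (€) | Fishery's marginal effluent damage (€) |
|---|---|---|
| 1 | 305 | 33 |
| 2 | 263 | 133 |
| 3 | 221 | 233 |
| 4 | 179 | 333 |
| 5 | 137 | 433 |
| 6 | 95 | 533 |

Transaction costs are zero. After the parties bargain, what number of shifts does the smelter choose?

Bargaining reaches the level where marginal profit last exceeds marginal effluent damage.
That holds through level 2 (263 ≥ 133) but not at 3 (221 < 233).

2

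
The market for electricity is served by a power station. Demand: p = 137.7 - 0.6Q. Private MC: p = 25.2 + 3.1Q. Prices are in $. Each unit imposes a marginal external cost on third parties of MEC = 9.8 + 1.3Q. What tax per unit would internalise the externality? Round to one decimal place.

tax = $36.5 per unit

Social marginal cost = private MC + MEC = 35.0 + 4.4Q.
Set SMC = demand: 35.0 + 4.4Q = 137.7 - 0.6Q → Q* = 20.5400.
The Pigouvian tax equals MEC at Q*: 9.8 + 1.3×20.5400 = 36.5020.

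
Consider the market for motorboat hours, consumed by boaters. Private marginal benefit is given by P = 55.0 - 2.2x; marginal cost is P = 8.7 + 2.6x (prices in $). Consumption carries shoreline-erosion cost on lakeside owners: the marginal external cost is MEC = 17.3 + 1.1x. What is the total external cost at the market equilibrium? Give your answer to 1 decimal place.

Market equilibrium (private): 8.7 + 2.6x = 55.0 - 2.2x → x_m = 9.6458.
Total external cost = ∫₀^{x_m} (17.3 + 1.1x) dx = 17.3×9.6458 + ½×1.1×9.6458² = 218.0451.

$218.0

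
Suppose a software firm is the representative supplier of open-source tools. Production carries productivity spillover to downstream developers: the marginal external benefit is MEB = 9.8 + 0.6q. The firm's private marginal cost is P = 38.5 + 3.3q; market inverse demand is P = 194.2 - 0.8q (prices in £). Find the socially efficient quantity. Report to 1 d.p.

Social marginal cost = private MC − MEB = 28.7 + 2.7q.
Set SMC = demand: 28.7 + 2.7q = 194.2 - 0.8q → q* = 47.2857.

q* = 47.3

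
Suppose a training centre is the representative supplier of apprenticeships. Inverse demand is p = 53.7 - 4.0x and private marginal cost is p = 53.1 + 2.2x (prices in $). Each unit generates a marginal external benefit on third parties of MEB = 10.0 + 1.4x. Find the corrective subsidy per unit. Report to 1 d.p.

subsidy = $13.1 per unit

Social marginal cost = private MC − MEB = 43.1 + 0.8x.
Set SMC = demand: 43.1 + 0.8x = 53.7 - 4.0x → x* = 2.2083.
The Pigouvian subsidy equals MEB at x*: 10.0 + 1.4×2.2083 = 13.0916.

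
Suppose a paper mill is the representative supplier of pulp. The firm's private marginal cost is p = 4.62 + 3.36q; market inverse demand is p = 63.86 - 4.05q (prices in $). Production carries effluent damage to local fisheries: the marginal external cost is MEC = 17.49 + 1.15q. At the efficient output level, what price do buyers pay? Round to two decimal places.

Social marginal cost = private MC + MEC = 22.11 + 4.51q.
Set SMC = demand: 22.11 + 4.51q = 63.86 - 4.05q → q* = 4.8773.
Consumer price on the demand curve at q*: 63.86 − 4.05×4.8773 = 44.1069.

P = $44.11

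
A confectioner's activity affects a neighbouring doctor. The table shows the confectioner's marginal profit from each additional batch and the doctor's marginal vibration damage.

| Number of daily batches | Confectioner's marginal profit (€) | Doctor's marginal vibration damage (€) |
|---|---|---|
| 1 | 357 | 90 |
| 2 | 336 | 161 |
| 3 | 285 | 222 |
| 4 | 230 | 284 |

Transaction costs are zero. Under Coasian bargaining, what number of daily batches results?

Bargaining reaches the level where marginal profit last exceeds marginal vibration damage.
That holds through level 3 (285 ≥ 222) but not at 4 (230 < 284).

3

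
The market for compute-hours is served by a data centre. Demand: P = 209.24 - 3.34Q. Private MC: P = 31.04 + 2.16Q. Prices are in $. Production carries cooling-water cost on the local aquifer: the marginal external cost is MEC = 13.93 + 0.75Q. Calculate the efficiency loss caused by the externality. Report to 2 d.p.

DWL = $116.92

Market equilibrium (private): 31.04 + 2.16Q = 209.24 - 3.34Q → Q_m = 32.4000.
Social marginal cost = private MC + MEC = 44.97 + 2.91Q.
Set SMC = demand: 44.97 + 2.91Q = 209.24 - 3.34Q → Q* = 26.2832.
The loss is the area between SMC and demand from Q* to Q_m; with linear curves that's a triangle of height MEC(Q_m).
DWL = ½ × 6.1168 × 38.2300 = 116.9226.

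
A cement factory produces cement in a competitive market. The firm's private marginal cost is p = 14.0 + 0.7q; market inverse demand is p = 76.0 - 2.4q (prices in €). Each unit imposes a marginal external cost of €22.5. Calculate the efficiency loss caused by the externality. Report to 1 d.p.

Market equilibrium (private): 14.0 + 0.7q = 76.0 - 2.4q → q_m = 20.0000.
Social marginal cost = private MC + MEC = 36.5 + 0.7q.
Set SMC = demand: 36.5 + 0.7q = 76.0 - 2.4q → q* = 12.7419.
Between q* and q_m the wedge SMC − demand runs linearly from 0 to MEC(q_m), so the loss is a triangle.
DWL = ½ × 7.2581 × 22.5000 = 81.6536.

DWL = €81.7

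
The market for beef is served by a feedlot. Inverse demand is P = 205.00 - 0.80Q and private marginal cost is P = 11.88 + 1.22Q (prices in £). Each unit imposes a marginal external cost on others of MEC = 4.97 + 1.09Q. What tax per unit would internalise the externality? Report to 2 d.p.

Social marginal cost = private MC + MEC = 16.85 + 2.31Q.
Set SMC = demand: 16.85 + 2.31Q = 205.00 - 0.80Q → Q* = 60.4984.
The Pigouvian tax equals MEC at Q*: 4.97 + 1.09×60.4984 = 70.9133.

tax = £70.91 per unit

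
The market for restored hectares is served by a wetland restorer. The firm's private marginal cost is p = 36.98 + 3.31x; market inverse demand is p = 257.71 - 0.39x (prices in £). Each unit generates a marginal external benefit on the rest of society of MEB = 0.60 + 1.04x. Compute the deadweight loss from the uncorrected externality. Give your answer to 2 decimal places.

Market equilibrium (private): 36.98 + 3.31x = 257.71 - 0.39x → x_m = 59.6568.
Social marginal cost = private MC − MEB = 36.38 + 2.27x.
Set SMC = demand: 36.38 + 2.27x = 257.71 - 0.39x → x* = 83.2068.
The loss is the area between SMC and demand from x* to x_m; with linear curves that's a triangle of height MEB(x_m).
DWL = ½ × 23.5500 × 62.6430 = 737.6213.

DWL = £737.62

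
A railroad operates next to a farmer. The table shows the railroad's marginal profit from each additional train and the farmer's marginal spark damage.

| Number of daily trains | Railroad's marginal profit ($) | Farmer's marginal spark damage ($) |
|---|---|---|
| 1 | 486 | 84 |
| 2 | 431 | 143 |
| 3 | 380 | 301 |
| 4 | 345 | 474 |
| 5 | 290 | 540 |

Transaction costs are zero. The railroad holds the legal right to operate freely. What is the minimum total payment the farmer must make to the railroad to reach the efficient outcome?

$635

Left alone the railroad would choose level 5 (marginal profit stays positive).
Efficient level: k* = 3 (marginal profit ≥ marginal spark damage through 3).
The farmer must at least cover the railroad's forgone profit from cutting 5→3: 345 + 290 = 635.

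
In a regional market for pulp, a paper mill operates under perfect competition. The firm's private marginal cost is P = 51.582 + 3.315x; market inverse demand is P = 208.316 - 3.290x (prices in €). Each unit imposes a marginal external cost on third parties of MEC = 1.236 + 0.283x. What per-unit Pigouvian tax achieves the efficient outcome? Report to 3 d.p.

tax = €7.625 per unit

Social marginal cost = private MC + MEC = 52.818 + 3.598x.
Set SMC = demand: 52.818 + 3.598x = 208.316 - 3.290x → x* = 22.5752.
The Pigouvian tax equals MEC at x*: 1.236 + 0.283×22.5752 = 7.6248.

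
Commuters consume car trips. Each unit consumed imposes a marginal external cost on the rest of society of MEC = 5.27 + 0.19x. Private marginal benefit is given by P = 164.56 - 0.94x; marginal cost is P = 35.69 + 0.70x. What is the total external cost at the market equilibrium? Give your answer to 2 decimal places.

1000.71

Market equilibrium (private): 35.69 + 0.70x = 164.56 - 0.94x → x_m = 78.5793.
Total external cost = ∫₀^{x_m} (5.27 + 0.19x) dx = 5.27×78.5793 + ½×0.19×78.5793² = 1000.7100.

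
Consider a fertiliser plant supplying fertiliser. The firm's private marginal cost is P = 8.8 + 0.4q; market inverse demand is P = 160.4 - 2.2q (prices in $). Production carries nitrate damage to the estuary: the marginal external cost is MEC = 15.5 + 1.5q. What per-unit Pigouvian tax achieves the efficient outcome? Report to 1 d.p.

tax = $65.3 per unit

Social marginal cost = private MC + MEC = 24.3 + 1.9q.
Set SMC = demand: 24.3 + 1.9q = 160.4 - 2.2q → q* = 33.1951.
The Pigouvian tax equals MEC at q*: 15.5 + 1.5×33.1951 = 65.2927.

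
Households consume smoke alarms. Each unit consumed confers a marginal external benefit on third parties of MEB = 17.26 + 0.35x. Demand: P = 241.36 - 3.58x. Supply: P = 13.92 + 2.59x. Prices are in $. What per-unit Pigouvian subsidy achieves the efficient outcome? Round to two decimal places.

subsidy = $31.98 per unit

Social marginal benefit = demand + MEB = 258.62 - 3.23x.
Set SMB = MC: 258.62 - 3.23x = 13.92 + 2.59x → x* = 42.0447.
The Pigouvian subsidy equals MEB at x*: 17.26 + 0.35×42.0447 = 31.9756.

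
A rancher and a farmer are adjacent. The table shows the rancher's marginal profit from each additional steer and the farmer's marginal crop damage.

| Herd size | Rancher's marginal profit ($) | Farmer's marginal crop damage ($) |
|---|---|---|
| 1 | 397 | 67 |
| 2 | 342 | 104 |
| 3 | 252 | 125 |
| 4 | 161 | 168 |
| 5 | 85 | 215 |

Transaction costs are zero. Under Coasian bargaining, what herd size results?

3

Bargaining reaches the level where marginal profit last exceeds marginal crop damage.
That holds through level 3 (252 ≥ 125) but not at 4 (161 < 168).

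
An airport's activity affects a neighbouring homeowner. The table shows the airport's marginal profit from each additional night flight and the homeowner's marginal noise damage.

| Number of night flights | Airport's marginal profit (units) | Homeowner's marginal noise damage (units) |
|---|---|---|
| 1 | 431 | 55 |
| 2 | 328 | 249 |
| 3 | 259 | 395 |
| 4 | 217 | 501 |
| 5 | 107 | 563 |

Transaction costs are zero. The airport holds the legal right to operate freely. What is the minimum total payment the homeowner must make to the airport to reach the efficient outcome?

583

Left alone the airport would choose level 5 (marginal profit stays positive).
Efficient level: k* = 2 (marginal profit ≥ marginal noise damage through 2).
The homeowner must at least cover the airport's forgone profit from cutting 5→2: 259 + 217 + 107 = 583.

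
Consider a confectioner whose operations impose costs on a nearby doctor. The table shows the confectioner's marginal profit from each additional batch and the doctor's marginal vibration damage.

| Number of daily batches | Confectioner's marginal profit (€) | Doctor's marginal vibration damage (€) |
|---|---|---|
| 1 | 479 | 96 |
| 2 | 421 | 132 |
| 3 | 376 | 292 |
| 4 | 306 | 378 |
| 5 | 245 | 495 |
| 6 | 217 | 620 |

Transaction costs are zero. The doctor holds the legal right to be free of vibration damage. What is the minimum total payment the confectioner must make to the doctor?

€520

Efficient level: marginal profit ≥ marginal vibration damage through level 3, so k* = 3.
With the doctor holding the right, the confectioner must at least compensate total damage at k*: 96 + 132 + 292 = 520.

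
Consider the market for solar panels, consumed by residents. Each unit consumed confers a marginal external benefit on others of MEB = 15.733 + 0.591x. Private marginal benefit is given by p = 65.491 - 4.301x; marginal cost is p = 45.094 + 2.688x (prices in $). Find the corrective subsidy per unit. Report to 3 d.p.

subsidy = $19.070 per unit

Social marginal benefit = demand + MEB = 81.224 - 3.710x.
Set SMB = MC: 81.224 - 3.710x = 45.094 + 2.688x → x* = 5.6471.
The Pigouvian subsidy equals MEB at x*: 15.733 + 0.591×5.6471 = 19.0704.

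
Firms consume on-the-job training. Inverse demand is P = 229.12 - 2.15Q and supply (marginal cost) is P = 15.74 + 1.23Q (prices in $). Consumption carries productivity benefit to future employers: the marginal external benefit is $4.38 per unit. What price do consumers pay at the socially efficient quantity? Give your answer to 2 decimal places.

P = $90.60

Social marginal benefit = demand + MEB = 233.50 - 2.15Q.
Set SMB = MC: 233.50 - 2.15Q = 15.74 + 1.23Q → Q* = 64.4260.
Consumer price on the demand curve at Q*: 229.12 − 2.15×64.4260 = 90.6041.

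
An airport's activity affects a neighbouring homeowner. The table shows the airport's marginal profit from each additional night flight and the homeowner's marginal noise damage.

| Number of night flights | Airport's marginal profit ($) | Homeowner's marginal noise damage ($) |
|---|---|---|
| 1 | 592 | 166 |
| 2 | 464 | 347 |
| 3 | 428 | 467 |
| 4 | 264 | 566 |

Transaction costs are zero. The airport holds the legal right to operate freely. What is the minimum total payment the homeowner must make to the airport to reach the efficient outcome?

$692

Left alone the airport would choose level 4 (marginal profit stays positive).
Efficient level: k* = 2 (marginal profit ≥ marginal noise damage through 2).
The homeowner must at least cover the airport's forgone profit from cutting 4→2: 428 + 264 = 692.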